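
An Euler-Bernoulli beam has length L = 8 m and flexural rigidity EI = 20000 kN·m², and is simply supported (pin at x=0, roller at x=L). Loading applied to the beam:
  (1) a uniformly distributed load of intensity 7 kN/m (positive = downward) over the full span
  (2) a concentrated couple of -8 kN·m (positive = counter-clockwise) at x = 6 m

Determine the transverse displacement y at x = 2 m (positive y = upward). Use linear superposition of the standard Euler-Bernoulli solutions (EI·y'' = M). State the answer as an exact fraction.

y(2) = -1/80 m

Load 1 — uniform load w=7 kN/m over full span:
  y_1 = -wx(L³-2Lx²+x³)/(24EI) = -7·2·(8³-2·8·2²+2³)/(24·20000) = -133/10000 m
Load 2 — applied couple M₀=-8 kN·m at a=6 m (b=L-a=2):
  y_2 = (M₀x³/(6L)+C₁x)/EI  [x≤a] with C₁=M₀(3b²-L²)/(6L)=26/3 = ((-8)·2³/(6·8)+(26/3)·2)/20000 = 1/1250 m
Superposition: y = Σ y_i = -1/80 m ≈ -0.012500 m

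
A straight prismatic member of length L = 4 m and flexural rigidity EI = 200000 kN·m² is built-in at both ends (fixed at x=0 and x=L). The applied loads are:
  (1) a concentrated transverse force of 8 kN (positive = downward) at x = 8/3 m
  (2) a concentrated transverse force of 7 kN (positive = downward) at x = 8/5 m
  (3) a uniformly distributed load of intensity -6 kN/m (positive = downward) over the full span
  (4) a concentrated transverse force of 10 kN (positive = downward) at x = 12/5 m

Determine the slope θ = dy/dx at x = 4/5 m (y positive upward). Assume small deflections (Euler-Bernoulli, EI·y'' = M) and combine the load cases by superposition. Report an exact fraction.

θ(4/5) = -19831/2109375000 rad

Load 1 — point force P=8 kN at a=8/3 m (b=L-a=4/3):
  θ_1 = -Pb²x(2aL-(3a+b)x)/(2L³EI)  [x≤a] = -8·(4/3)²·(4/5)·(2·(8/3)·4-(3·(8/3)+(4/3))·(4/5))/(2·4³·200000) = -13/2109375 rad
Load 2 — point force P=7 kN at a=8/5 m (b=L-a=12/5):
  θ_2 = -Pb²x(2aL-(3a+b)x)/(2L³EI)  [x≤a] = -7·(12/5)²·(4/5)·(2·(8/5)·4-(3·(8/5)+(12/5))·(4/5))/(2·4³·200000) = -693/78125000 rad
Load 3 — uniform load w=-6 kN/m over full span:
  θ_3 = -wx(L-x)(L-2x)/(12EI) = -(-6)·(4/5)·(4-(4/5))·(4-2·(4/5))/(12·200000) = 6/390625 rad
Load 4 — point force P=10 kN at a=12/5 m (b=L-a=8/5):
  θ_4 = -Pb²x(2aL-(3a+b)x)/(2L³EI)  [x≤a] = -10·(8/5)²·(4/5)·(2·(12/5)·4-(3·(12/5)+(8/5))·(4/5))/(2·4³·200000) = -19/1953125 rad
Superposition: θ = Σ θ_i = -19831/2109375000 rad ≈ -0.000009 rad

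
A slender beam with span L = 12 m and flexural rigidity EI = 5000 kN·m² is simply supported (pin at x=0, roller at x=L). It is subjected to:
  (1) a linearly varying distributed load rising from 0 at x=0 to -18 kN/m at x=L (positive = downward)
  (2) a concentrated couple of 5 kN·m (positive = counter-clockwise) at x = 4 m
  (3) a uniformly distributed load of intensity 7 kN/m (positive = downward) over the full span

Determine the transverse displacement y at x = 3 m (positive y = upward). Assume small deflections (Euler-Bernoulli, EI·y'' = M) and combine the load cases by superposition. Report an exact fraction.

Load 1 — triangular load w₀=-18 kN/m (0→w₀ over full span):
  y_1 = -w₀x(7L⁴-10L²x²+3x⁴)/(360LEI) = -(-18)·3·(7·12⁴-10·12²·3²+3·3⁴)/(360·12·5000) = 26487/80000 m
Load 2 — applied couple M₀=5 kN·m at a=4 m (b=L-a=8):
  y_2 = (M₀x³/(6L)+C₁x)/EI  [x≤a] with C₁=M₀(3b²-L²)/(6L)=10/3 = (5·3³/(6·12)+(10/3)·3)/5000 = 19/8000 m
Load 3 — uniform load w=7 kN/m over full span:
  y_3 = -wx(L³-2Lx²+x³)/(24EI) = -7·3·(12³-2·12·3²+3³)/(24·5000) = -10773/40000 m
Superposition: y = Σ y_i = 5131/80000 m ≈ 0.064138 m

y(3) = 5131/80000 m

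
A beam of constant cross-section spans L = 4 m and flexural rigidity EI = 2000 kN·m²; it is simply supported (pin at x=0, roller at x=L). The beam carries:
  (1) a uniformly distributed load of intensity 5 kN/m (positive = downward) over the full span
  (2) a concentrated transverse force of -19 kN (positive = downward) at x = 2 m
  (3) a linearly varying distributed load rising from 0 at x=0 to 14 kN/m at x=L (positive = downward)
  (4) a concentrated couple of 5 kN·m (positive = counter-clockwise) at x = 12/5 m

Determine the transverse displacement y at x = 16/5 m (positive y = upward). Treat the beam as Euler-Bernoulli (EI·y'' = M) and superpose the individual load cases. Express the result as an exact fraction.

Load 1 — uniform load w=5 kN/m over full span:
  y_1 = -wx(L³-2Lx²+x³)/(24EI) = -5·(16/5)·(4³-2·4·(16/5)²+(16/5)³)/(24·2000) = -232/46875 m
Load 2 — point force P=-19 kN at a=2 m (b=L-a=2):
  y_2 = -Pa(L-x)(2Lx-a²-x²)/(6LEI)  [x>a] = -(-19)·2·(4-(16/5))·(2·4·(16/5)-2²-(16/5)²)/(6·4·2000) = 1349/187500 m
Load 3 — triangular load w₀=14 kN/m (0→w₀ over full span):
  y_3 = -w₀x(7L⁴-10L²x²+3x⁴)/(360LEI) = -14·(16/5)·(7·4⁴-10·4²·(16/5)²+3·(16/5)⁴)/(360·4·2000) = -14224/1953125 m
Load 4 — applied couple M₀=5 kN·m at a=12/5 m (b=L-a=8/5):
  y_4 = (M₀x³/(6L)-M₀(x-a)²/2+C₁x)/EI  [x>a] with C₁=M₀(3b²-L²)/(6L)=-26/15 = (5·(16/5)³/(6·4)-5·((16/5)-(12/5))²/2+(-26/15)·(16/5))/2000 = -1/6250 m
Superposition: y = Σ y_i = -121813/23437500 m ≈ -0.005197 m

y(16/5) = -121813/23437500 m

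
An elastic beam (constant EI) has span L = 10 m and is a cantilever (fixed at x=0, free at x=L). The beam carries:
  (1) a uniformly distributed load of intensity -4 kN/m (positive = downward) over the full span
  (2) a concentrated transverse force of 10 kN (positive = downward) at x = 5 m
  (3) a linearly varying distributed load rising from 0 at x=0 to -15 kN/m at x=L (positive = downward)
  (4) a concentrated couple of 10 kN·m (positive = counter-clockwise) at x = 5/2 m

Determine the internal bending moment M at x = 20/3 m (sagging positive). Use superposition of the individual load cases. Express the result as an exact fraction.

M(20/3) = 2600/27 kN·m

Load 1 — uniform load w=-4 kN/m over full span:
  M_1 = -w(L-x)²/2 = -(-4)·(10-(20/3))²/2 = 200/9 kN·m
Load 2 — point force P=10 kN at a=5 m (b=L-a=5):
  M_2 = 0  [x>a] = 0 kN·m
Load 3 — triangular load w₀=-15 kN/m (0→w₀ over full span):
  M_3 = w₀Lx/2 - w₀L²/3 - w₀x³/(6L) = (-15)·10·(20/3)/2 - (-15)·10²/3 - (-15)·(20/3)³/(6·10) = 2000/27 kN·m
Load 4 — applied couple M₀=10 kN·m at a=5/2 m (b=L-a=15/2):
  M_4 = 0  [x>a] = 0 kN·m
Superposition: M = Σ M_i = 2600/27 kN·m ≈ 96.296296 kN·m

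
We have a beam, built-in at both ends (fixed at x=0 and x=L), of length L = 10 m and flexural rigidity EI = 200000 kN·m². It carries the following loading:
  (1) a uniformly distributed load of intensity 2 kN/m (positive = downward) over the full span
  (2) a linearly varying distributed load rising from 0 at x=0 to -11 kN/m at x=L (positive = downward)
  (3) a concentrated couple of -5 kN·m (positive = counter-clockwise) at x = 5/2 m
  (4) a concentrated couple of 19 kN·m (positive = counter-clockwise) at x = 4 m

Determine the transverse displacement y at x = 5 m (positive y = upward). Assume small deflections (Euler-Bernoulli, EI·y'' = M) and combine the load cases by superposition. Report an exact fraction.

Load 1 — uniform load w=2 kN/m over full span:
  y_1 = -wx²(L-x)²/(24EI) = -2·5²·(10-5)²/(24·200000) = -1/3840 m
Load 2 — triangular load w₀=-11 kN/m (0→w₀ over full span):
  y_2 = -w₀x²(L-x)²(x+2L)/(120LEI) = -(-11)·5²·(10-5)²·(5+2·10)/(120·10·200000) = 11/15360 m
Load 3 — applied couple M₀=-5 kN·m at a=5/2 m (b=L-a=15/2):
  y_3 = (R_Ax³/6 - M_Ax²/2 - M₀(x-a)²/2)/EI  [x>a] with R_A=-9/16, M_A=15/16 = ((-9/16)·5³/6 - (15/16)·5²/2 - (-5)·(5-(5/2))²/2)/200000 = -1/25600 m
Load 4 — applied couple M₀=19 kN·m at a=4 m (b=L-a=6):
  y_4 = (R_Ax³/6 - M_Ax²/2 - M₀(x-a)²/2)/EI  [x>a] with R_A=342/125, M_A=57/25 = ((342/125)·5³/6 - (57/25)·5²/2 - 19·(5-4)²/2)/200000 = 19/200000 m
Superposition: y = Σ y_i = 307/600000 m ≈ 0.000512 m

y(5) = 307/600000 m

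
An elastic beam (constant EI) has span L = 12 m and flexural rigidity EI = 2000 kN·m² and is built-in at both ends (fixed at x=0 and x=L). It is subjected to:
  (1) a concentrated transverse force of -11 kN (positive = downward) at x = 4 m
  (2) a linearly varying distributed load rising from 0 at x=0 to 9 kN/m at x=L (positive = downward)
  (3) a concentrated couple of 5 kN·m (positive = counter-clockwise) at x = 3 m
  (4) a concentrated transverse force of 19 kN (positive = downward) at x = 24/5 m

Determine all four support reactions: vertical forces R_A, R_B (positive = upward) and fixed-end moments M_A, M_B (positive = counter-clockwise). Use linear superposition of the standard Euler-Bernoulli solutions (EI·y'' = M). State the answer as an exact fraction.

Load 1 — point force P=-11 kN at a=4 m (b=L-a=8):
  R_A = Pb²(3a+b)/L³ = (-11)·8²·(3·4+8)/12³ = -220/27 kN
  M_A = Pab²/L² = (-11)·4·8²/12² = -176/9 kN·m
  R_B = Pa²(a+3b)/L³ = (-11)·4²·(4+3·8)/12³ = -77/27 kN
  M_B = -Pa²b/L² = -(-11)·4²·8/12² = 88/9 kN·m
Load 2 — triangular load w₀=9 kN/m (0→w₀ over full span):
  R_A = 3w₀L/20 = 3·9·12/20 = 81/5 kN
  M_A = w₀L²/30 = 9·12²/30 = 216/5 kN·m
  R_B = 7w₀L/20 = 7·9·12/20 = 189/5 kN
  M_B = -w₀L²/20 = -9·12²/20 = -324/5 kN·m
Load 3 — applied couple M₀=5 kN·m at a=3 m (b=L-a=9):
  R_A = 6M₀ab/L³ = 6·5·3·9/12³ = 15/32 kN
  M_A = M₀b(2a-b)/L² = 5·9·(2·3-9)/12² = -15/16 kN·m
  R_B = -6M₀ab/L³ = -6·5·3·9/12³ = -15/32 kN
  M_B = M₀a(2b-a)/L² = 5·3·(2·9-3)/12² = 25/16 kN·m
Load 4 — point force P=19 kN at a=24/5 m (b=L-a=36/5):
  R_A = Pb²(3a+b)/L³ = 19·(36/5)²·(3·(24/5)+(36/5))/12³ = 1539/125 kN
  M_A = Pab²/L² = 19·(24/5)·(36/5)²/12² = 4104/125 kN·m
  R_B = Pa²(a+3b)/L³ = 19·(24/5)²·((24/5)+3·(36/5))/12³ = 836/125 kN
  M_B = -Pa²b/L² = -19·(24/5)²·(36/5)/12² = -2736/125 kN·m
Superposition: R_A = 2249921/108000 kN, M_A = 999701/18000 kN·m, R_B = 4446079/108000 kN, M_B = -1356259/18000 kN·m

R_A = 2249921/108000 kN, M_A = 999701/18000 kN·m, R_B = 4446079/108000 kN, M_B = -1356259/18000 kN·m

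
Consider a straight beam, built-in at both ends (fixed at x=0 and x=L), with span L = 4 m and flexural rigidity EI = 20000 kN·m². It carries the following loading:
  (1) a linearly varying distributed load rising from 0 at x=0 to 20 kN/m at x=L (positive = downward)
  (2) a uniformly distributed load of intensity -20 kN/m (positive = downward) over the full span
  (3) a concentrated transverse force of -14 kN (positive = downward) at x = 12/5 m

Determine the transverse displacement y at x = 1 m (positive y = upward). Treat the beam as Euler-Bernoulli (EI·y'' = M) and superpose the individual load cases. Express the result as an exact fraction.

Load 1 — triangular load w₀=20 kN/m (0→w₀ over full span):
  y_1 = -w₀x²(L-x)²(x+2L)/(120LEI) = -20·1²·(4-1)²·(1+2·4)/(120·4·20000) = -27/160000 m
Load 2 — uniform load w=-20 kN/m over full span:
  y_2 = -wx²(L-x)²/(24EI) = -(-20)·1²·(4-1)²/(24·20000) = 3/8000 m
Load 3 — point force P=-14 kN at a=12/5 m (b=L-a=8/5):
  y_3 = -Pb²x²(3aL-(3a+b)x)/(6L³EI)  [x≤a] = -(-14)·(8/5)²·1²·(3·(12/5)·4-(3·(12/5)+(8/5))·1)/(6·4³·20000) = 7/75000 m
Superposition: y = Σ y_i = 719/2400000 m ≈ 0.000300 m

y(1) = 719/2400000 m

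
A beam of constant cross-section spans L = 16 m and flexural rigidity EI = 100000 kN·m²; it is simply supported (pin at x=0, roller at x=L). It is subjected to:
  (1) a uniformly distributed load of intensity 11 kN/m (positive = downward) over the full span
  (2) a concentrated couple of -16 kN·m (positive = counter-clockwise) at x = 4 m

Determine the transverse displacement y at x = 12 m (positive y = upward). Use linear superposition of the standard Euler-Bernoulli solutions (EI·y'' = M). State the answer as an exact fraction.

Load 1 — uniform load w=11 kN/m over full span:
  y_1 = -wx(L³-2Lx²+x³)/(24EI) = -11·12·(16³-2·16·12²+12³)/(24·100000) = -209/3125 m
Load 2 — applied couple M₀=-16 kN·m at a=4 m (b=L-a=12):
  y_2 = (M₀x³/(6L)-M₀(x-a)²/2+C₁x)/EI  [x>a] with C₁=M₀(3b²-L²)/(6L)=-88/3 = ((-16)·12³/(6·16)-(-16)·(12-4)²/2+(-88/3)·12)/100000 = -4/3125 m
Superposition: y = Σ y_i = -213/3125 m ≈ -0.068160 m

y(12) = -213/3125 m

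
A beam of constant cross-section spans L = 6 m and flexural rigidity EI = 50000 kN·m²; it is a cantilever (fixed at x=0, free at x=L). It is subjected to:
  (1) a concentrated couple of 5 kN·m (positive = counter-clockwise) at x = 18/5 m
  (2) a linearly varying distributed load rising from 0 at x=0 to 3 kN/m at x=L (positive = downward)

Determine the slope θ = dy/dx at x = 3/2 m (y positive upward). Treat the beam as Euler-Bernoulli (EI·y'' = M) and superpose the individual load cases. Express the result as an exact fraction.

Load 1 — applied couple M₀=5 kN·m at a=18/5 m (b=L-a=12/5):
  θ_1 = M₀x/EI  [x≤a] = 5·(3/2)/50000 = 3/20000 rad
Load 2 — triangular load w₀=3 kN/m (0→w₀ over full span):
  θ_2 = (w₀Lx²/4-w₀L²x/3-w₀x⁴/(24L))/EI = (3·6·(3/2)²/4-3·6²·(3/2)/3-3·(3/2)⁴/(24·6))/50000 = -11259/12800000 rad
Superposition: θ = Σ θ_i = -9339/12800000 rad ≈ -0.000730 rad

θ(3/2) = -9339/12800000 rad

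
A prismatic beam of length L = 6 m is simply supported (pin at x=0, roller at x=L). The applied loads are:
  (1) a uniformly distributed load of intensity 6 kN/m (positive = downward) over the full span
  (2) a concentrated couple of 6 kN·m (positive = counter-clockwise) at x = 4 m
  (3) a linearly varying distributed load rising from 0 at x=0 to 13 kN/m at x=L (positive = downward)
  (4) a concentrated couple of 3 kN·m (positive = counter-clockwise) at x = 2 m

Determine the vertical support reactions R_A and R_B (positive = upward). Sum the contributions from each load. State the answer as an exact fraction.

R_A = 65/2 kN, R_B = 85/2 kN

Load 1 — uniform load w=6 kN/m over full span:
  R_A = wL/2 = 6·6/2 = 18 kN
  R_B = wL/2 = 6·6/2 = 18 kN
Load 2 — applied couple M₀=6 kN·m at a=4 m (b=L-a=2):
  R_A = M₀/L = 6/6 = 1 kN
  R_B = -M₀/L = -6/6 = -1 kN
Load 3 — triangular load w₀=13 kN/m (0→w₀ over full span):
  R_A = w₀L/6 = 13·6/6 = 13 kN
  R_B = w₀L/3 = 13·6/3 = 26 kN
Load 4 — applied couple M₀=3 kN·m at a=2 m (b=L-a=4):
  R_A = M₀/L = 3/6 = 1/2 kN
  R_B = -M₀/L = -3/6 = -1/2 kN
Superposition: R_A = 65/2 kN, R_B = 85/2 kN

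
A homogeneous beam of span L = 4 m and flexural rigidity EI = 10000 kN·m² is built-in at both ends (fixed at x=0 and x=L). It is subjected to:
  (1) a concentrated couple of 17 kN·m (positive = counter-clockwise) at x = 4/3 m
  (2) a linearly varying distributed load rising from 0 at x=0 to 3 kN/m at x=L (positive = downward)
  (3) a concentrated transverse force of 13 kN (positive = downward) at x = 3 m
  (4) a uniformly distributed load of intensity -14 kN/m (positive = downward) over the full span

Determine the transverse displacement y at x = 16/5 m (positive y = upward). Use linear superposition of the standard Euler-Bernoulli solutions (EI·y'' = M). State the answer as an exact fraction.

y(16/5) = 925301/2812500000 m

Load 1 — applied couple M₀=17 kN·m at a=4/3 m (b=L-a=8/3):
  y_1 = (R_Ax³/6 - M_Ax²/2 - M₀(x-a)²/2)/EI  [x>a] with R_A=17/3, M_A=0 = ((17/3)·(16/5)³/6 - 0·(16/5)²/2 - 17·((16/5)-(4/3))²/2)/10000 = 187/1406250 m
Load 2 — triangular load w₀=3 kN/m (0→w₀ over full span):
  y_2 = -w₀x²(L-x)²(x+2L)/(120LEI) = -3·(16/5)²·(4-(16/5))²·((16/5)+2·4)/(120·4·10000) = -448/9765625 m
Load 3 — point force P=13 kN at a=3 m (b=L-a=1):
  y_3 = -Pa²(L-x)²(3bL-(3b+a)(L-x))/(6L³EI)  [x>a] = -13·3²·(4-(16/5))²·(3·1·4-(3·1+3)·(4-(16/5)))/(6·4³·10000) = -351/2500000 m
Load 4 — uniform load w=-14 kN/m over full span:
  y_4 = -wx²(L-x)²/(24EI) = -(-14)·(16/5)²·(4-(16/5))²/(24·10000) = 448/1171875 m
Superposition: y = Σ y_i = 925301/2812500000 m ≈ 0.000329 m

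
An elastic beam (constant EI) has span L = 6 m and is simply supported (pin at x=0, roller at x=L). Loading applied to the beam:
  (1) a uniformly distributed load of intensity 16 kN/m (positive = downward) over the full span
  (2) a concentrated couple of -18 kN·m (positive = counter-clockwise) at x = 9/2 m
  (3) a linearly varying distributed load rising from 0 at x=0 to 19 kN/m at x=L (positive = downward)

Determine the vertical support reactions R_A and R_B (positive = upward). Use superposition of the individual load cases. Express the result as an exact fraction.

R_A = 64 kN, R_B = 89 kN

Load 1 — uniform load w=16 kN/m over full span:
  R_A = wL/2 = 16·6/2 = 48 kN
  R_B = wL/2 = 16·6/2 = 48 kN
Load 2 — applied couple M₀=-18 kN·m at a=9/2 m (b=L-a=3/2):
  R_A = M₀/L = (-18)/6 = -3 kN
  R_B = -M₀/L = -(-18)/6 = 3 kN
Load 3 — triangular load w₀=19 kN/m (0→w₀ over full span):
  R_A = w₀L/6 = 19·6/6 = 19 kN
  R_B = w₀L/3 = 19·6/3 = 38 kN
Superposition: R_A = 64 kN, R_B = 89 kN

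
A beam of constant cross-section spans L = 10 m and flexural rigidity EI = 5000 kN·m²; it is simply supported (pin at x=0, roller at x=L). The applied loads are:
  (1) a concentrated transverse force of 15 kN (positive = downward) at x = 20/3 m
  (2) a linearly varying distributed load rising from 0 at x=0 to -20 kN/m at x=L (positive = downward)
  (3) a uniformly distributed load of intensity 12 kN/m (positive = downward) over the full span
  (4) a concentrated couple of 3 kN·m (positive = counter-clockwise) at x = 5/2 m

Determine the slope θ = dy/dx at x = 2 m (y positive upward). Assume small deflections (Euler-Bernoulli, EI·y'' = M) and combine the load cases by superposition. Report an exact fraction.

Load 1 — point force P=15 kN at a=20/3 m (b=L-a=10/3):
  θ_1 = -Pb(L²-b²-3x²)/(6LEI)  [x≤a] = -15·(10/3)·(10²-(10/3)²-3·2²)/(6·10·5000) = -173/13500 rad
Load 2 — triangular load w₀=-20 kN/m (0→w₀ over full span):
  θ_2 = -w₀(7L⁴-30L²x²+15x⁴)/(360LEI) = -(-20)·(7·10⁴-30·10²·2²+15·2⁴)/(360·10·5000) = 364/5625 rad
Load 3 — uniform load w=12 kN/m over full span:
  θ_3 = -w(L³-6Lx²+4x³)/(24EI) = -12·(10³-6·10·2²+4·2³)/(24·5000) = -99/1250 rad
Load 4 — applied couple M₀=3 kN·m at a=5/2 m (b=L-a=15/2):
  θ_4 = (M₀x²/(2L)+C₁)/EI  [x≤a] with C₁=M₀(3b²-L²)/(6L)=55/16 = (3·2²/(2·10)+(55/16))/5000 = 323/400000 rad
Superposition: θ = Σ θ_i = -286159/10800000 rad ≈ -0.026496 rad

θ(2) = -286159/10800000 rad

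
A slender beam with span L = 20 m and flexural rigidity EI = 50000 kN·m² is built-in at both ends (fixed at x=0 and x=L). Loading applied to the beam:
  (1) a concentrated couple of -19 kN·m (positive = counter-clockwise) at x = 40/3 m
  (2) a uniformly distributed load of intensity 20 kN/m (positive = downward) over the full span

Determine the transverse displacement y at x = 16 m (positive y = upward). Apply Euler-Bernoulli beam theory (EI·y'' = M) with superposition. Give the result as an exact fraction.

Load 1 — applied couple M₀=-19 kN·m at a=40/3 m (b=L-a=20/3):
  y_1 = (R_Ax³/6 - M_Ax²/2 - M₀(x-a)²/2)/EI  [x>a] with R_A=-19/15, M_A=-19/3 = ((-19/15)·16³/6 - (-19/3)·16²/2 - (-19)·(16-(40/3))²/2)/50000 = 38/140625 m
Load 2 — uniform load w=20 kN/m over full span:
  y_2 = -wx²(L-x)²/(24EI) = -20·16²·(20-16)²/(24·50000) = -128/1875 m
Superposition: y = Σ y_i = -9562/140625 m ≈ -0.067996 m

y(16) = -9562/140625 m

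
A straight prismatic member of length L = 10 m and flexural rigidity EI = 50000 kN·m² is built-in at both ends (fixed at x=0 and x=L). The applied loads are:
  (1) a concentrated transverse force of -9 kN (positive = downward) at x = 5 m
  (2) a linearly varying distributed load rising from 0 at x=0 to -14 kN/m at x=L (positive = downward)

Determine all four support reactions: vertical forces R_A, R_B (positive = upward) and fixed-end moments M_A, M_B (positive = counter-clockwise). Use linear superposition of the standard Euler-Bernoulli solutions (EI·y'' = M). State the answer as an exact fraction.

R_A = -51/2 kN, M_A = -695/12 kN·m, R_B = -107/2 kN, M_B = 325/4 kN·m

Load 1 — point force P=-9 kN at a=5 m (b=L-a=5):
  R_A = Pb²(3a+b)/L³ = (-9)·5²·(3·5+5)/10³ = -9/2 kN
  M_A = Pab²/L² = (-9)·5·5²/10² = -45/4 kN·m
  R_B = Pa²(a+3b)/L³ = (-9)·5²·(5+3·5)/10³ = -9/2 kN
  M_B = -Pa²b/L² = -(-9)·5²·5/10² = 45/4 kN·m
Load 2 — triangular load w₀=-14 kN/m (0→w₀ over full span):
  R_A = 3w₀L/20 = 3·(-14)·10/20 = -21 kN
  M_A = w₀L²/30 = (-14)·10²/30 = -140/3 kN·m
  R_B = 7w₀L/20 = 7·(-14)·10/20 = -49 kN
  M_B = -w₀L²/20 = -(-14)·10²/20 = 70 kN·m
Superposition: R_A = -51/2 kN, M_A = -695/12 kN·m, R_B = -107/2 kN, M_B = 325/4 kN·m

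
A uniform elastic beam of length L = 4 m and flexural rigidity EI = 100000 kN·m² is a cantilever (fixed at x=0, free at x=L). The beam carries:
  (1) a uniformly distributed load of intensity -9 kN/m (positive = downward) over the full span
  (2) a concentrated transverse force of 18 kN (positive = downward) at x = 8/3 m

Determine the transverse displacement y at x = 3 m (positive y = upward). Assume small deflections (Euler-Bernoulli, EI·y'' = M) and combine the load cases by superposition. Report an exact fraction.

y(3) = 4123/7200000 m

Load 1 — uniform load w=-9 kN/m over full span:
  y_1 = -wx²(x²-4Lx+6L²)/(24EI) = -(-9)·3²·(3²-4·4·3+6·4²)/(24·100000) = 1539/800000 m
Load 2 — point force P=18 kN at a=8/3 m (b=L-a=4/3):
  y_2 = -Pa²(3x-a)/(6EI)  [x>a] = -18·(8/3)²·(3·3-(8/3))/(6·100000) = -38/28125 m
Superposition: y = Σ y_i = 4123/7200000 m ≈ 0.000573 m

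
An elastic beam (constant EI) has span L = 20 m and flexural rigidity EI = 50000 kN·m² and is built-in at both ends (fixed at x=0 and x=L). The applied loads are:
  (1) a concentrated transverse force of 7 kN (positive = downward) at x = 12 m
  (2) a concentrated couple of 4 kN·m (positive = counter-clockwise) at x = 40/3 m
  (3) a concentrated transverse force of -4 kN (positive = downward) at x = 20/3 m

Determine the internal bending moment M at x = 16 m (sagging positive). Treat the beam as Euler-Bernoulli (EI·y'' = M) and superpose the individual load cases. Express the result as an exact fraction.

Load 1 — point force P=7 kN at a=12 m (b=L-a=8):
  M_1 = Pa²(a+3b)(L-x)/L³ - Pa²b/L²  [x>a] = 7·12²·(12+3·8)·(20-16)/20³ - 7·12²·8/20² = -252/125 kN·m
Load 2 — applied couple M₀=4 kN·m at a=40/3 m (b=L-a=20/3):
  M_2 = R_Ax - M_A - M₀  [x>a] with R_A=4/15, M_A=4/3 = (4/15)·16 - (4/3) - 4 = -16/15 kN·m
Load 3 — point force P=-4 kN at a=20/3 m (b=L-a=40/3):
  M_3 = Pa²(a+3b)(L-x)/L³ - Pa²b/L²  [x>a] = (-4)·(20/3)²·((20/3)+3·(40/3))·(20-16)/20³ - (-4)·(20/3)²·(40/3)/20² = 16/9 kN·m
Superposition: M = Σ M_i = -1468/1125 kN·m ≈ -1.304889 kN·m

M(16) = -1468/1125 kN·m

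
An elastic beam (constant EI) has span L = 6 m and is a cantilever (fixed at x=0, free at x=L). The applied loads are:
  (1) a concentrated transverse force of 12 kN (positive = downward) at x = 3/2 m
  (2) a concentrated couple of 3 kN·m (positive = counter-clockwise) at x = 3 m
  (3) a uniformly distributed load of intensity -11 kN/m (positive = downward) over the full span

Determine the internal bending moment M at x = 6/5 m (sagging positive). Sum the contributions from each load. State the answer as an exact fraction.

Load 1 — point force P=12 kN at a=3/2 m (b=L-a=9/2):
  M_1 = -P(a-x)  [x≤a] = -12·((3/2)-(6/5)) = -18/5 kN·m
Load 2 — applied couple M₀=3 kN·m at a=3 m (b=L-a=3):
  M_2 = M₀  [x≤a] = 3 = 3 kN·m
Load 3 — uniform load w=-11 kN/m over full span:
  M_3 = -w(L-x)²/2 = -(-11)·(6-(6/5))²/2 = 3168/25 kN·m
Superposition: M = Σ M_i = 3153/25 kN·m ≈ 126.120000 kN·m

M(6/5) = 3153/25 kN·m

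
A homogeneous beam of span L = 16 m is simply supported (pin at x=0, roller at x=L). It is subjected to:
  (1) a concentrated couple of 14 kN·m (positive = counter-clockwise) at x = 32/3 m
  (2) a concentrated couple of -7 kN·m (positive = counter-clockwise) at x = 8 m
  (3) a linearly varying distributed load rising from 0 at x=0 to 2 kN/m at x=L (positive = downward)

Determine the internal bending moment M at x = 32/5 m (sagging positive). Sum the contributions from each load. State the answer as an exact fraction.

Load 1 — applied couple M₀=14 kN·m at a=32/3 m (b=L-a=16/3):
  M_1 = M₀x/L  [x≤a] = 14·(32/5)/16 = 28/5 kN·m
Load 2 — applied couple M₀=-7 kN·m at a=8 m (b=L-a=8):
  M_2 = M₀x/L  [x≤a] = (-7)·(32/5)/16 = -14/5 kN·m
Load 3 — triangular load w₀=2 kN/m (0→w₀ over full span):
  M_3 = w₀Lx/6 - w₀x³/(6L) = 2·16·(32/5)/6 - 2·(32/5)³/(6·16) = 3584/125 kN·m
Superposition: M = Σ M_i = 3934/125 kN·m ≈ 31.472000 kN·m

M(32/5) = 3934/125 kN·m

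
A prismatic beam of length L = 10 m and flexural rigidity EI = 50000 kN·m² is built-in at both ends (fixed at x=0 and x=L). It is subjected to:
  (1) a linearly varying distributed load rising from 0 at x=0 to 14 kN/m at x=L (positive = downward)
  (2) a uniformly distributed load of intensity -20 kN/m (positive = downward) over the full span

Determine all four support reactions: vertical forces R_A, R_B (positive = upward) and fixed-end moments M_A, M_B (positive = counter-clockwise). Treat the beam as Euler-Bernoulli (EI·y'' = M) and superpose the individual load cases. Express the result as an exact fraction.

Load 1 — triangular load w₀=14 kN/m (0→w₀ over full span):
  R_A = 3w₀L/20 = 3·14·10/20 = 21 kN
  M_A = w₀L²/30 = 14·10²/30 = 140/3 kN·m
  R_B = 7w₀L/20 = 7·14·10/20 = 49 kN
  M_B = -w₀L²/20 = -14·10²/20 = -70 kN·m
Load 2 — uniform load w=-20 kN/m over full span:
  R_A = wL/2 = (-20)·10/2 = -100 kN
  M_A = wL²/12 = (-20)·10²/12 = -500/3 kN·m
  R_B = wL/2 = (-20)·10/2 = -100 kN
  M_B = -wL²/12 = -(-20)·10²/12 = 500/3 kN·m
Superposition: R_A = -79 kN, M_A = -120 kN·m, R_B = -51 kN, M_B = 290/3 kN·m

R_A = -79 kN, M_A = -120 kN·m, R_B = -51 kN, M_B = 290/3 kN·m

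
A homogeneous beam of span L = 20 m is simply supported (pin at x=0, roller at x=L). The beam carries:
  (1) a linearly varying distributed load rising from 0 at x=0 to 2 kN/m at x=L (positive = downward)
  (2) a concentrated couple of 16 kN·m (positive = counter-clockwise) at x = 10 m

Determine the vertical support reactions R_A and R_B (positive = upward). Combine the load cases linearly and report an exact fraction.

R_A = 112/15 kN, R_B = 188/15 kN

Load 1 — triangular load w₀=2 kN/m (0→w₀ over full span):
  R_A = w₀L/6 = 2·20/6 = 20/3 kN
  R_B = w₀L/3 = 2·20/3 = 40/3 kN
Load 2 — applied couple M₀=16 kN·m at a=10 m (b=L-a=10):
  R_A = M₀/L = 16/20 = 4/5 kN
  R_B = -M₀/L = -16/20 = -4/5 kN
Superposition: R_A = 112/15 kN, R_B = 188/15 kN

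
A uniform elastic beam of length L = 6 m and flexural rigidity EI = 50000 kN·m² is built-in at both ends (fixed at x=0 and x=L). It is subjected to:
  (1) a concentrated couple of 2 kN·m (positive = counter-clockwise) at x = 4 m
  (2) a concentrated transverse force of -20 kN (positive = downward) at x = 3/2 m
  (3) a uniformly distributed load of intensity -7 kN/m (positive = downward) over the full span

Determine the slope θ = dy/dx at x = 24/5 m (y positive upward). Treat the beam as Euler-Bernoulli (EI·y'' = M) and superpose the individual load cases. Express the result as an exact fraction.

Load 1 — applied couple M₀=2 kN·m at a=4 m (b=L-a=2):
  θ_1 = (R_Ax²/2 - M_Ax - M₀(x-a))/EI  [x>a] with R_A=4/9, M_A=2/3 = ((4/9)·(24/5)²/2 - (2/3)·(24/5) - 2·((24/5)-4))/50000 = 1/156250 rad
Load 2 — point force P=-20 kN at a=3/2 m (b=L-a=9/2):
  θ_2 = Pa²(L-x)(2bL-(3b+a)(L-x))/(2L³EI)  [x>a] = (-20)·(3/2)²·(6-(24/5))·(2·(9/2)·6-(3·(9/2)+(3/2))·(6-(24/5)))/(2·6³·50000) = -9/100000 rad
Load 3 — uniform load w=-7 kN/m over full span:
  θ_3 = -wx(L-x)(L-2x)/(12EI) = -(-7)·(24/5)·(6-(24/5))·(6-2·(24/5))/(12·50000) = -189/781250 rad
Superposition: θ = Σ θ_i = -4069/12500000 rad ≈ -0.000326 rad

θ(24/5) = -4069/12500000 rad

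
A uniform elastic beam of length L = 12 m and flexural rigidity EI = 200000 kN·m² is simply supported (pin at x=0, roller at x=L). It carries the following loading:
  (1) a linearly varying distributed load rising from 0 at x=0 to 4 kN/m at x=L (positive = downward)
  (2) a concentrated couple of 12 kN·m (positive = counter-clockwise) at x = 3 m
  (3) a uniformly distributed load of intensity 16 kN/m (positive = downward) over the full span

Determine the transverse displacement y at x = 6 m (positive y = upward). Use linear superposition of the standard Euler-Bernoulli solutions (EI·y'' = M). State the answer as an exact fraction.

Load 1 — triangular load w₀=4 kN/m (0→w₀ over full span):
  y_1 = -w₀x(7L⁴-10L²x²+3x⁴)/(360LEI) = -4·6·(7·12⁴-10·12²·6²+3·6⁴)/(360·12·200000) = -27/10000 m
Load 2 — applied couple M₀=12 kN·m at a=3 m (b=L-a=9):
  y_2 = (M₀x³/(6L)-M₀(x-a)²/2+C₁x)/EI  [x>a] with C₁=M₀(3b²-L²)/(6L)=33/2 = (12·6³/(6·12)-12·(6-3)²/2+(33/2)·6)/200000 = 81/200000 m
Load 3 — uniform load w=16 kN/m over full span:
  y_3 = -wx(L³-2Lx²+x³)/(24EI) = -16·6·(12³-2·12·6²+6³)/(24·200000) = -27/1250 m
Superposition: y = Σ y_i = -4779/200000 m ≈ -0.023895 m

y(6) = -4779/200000 m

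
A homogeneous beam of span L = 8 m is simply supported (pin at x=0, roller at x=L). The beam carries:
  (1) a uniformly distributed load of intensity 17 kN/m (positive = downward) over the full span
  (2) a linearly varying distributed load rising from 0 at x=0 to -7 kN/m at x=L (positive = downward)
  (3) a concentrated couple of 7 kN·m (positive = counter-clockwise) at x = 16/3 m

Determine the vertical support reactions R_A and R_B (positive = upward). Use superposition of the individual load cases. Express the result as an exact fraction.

Load 1 — uniform load w=17 kN/m over full span:
  R_A = wL/2 = 17·8/2 = 68 kN
  R_B = wL/2 = 17·8/2 = 68 kN
Load 2 — triangular load w₀=-7 kN/m (0→w₀ over full span):
  R_A = w₀L/6 = (-7)·8/6 = -28/3 kN
  R_B = w₀L/3 = (-7)·8/3 = -56/3 kN
Load 3 — applied couple M₀=7 kN·m at a=16/3 m (b=L-a=8/3):
  R_A = M₀/L = 7/8 kN
  R_B = -M₀/L = -7/8 kN
Superposition: R_A = 1429/24 kN, R_B = 1163/24 kN

R_A = 1429/24 kN, R_B = 1163/24 kN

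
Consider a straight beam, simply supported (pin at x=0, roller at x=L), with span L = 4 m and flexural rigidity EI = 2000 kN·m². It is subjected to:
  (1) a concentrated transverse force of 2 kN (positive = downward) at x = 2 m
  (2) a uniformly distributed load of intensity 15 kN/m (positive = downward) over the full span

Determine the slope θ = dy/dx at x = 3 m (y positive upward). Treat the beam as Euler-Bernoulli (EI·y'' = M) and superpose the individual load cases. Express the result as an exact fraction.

θ(3) = 29/2000 rad

Load 1 — point force P=2 kN at a=2 m (b=L-a=2):
  θ_1 = -Pa(2L²-6Lx+3x²+a²)/(6LEI)  [x>a] = -2·2·(2·4²-6·4·3+3·3²+2²)/(6·4·2000) = 3/4000 rad
Load 2 — uniform load w=15 kN/m over full span:
  θ_2 = -w(L³-6Lx²+4x³)/(24EI) = -15·(4³-6·4·3²+4·3³)/(24·2000) = 11/800 rad
Superposition: θ = Σ θ_i = 29/2000 rad ≈ 0.014500 rad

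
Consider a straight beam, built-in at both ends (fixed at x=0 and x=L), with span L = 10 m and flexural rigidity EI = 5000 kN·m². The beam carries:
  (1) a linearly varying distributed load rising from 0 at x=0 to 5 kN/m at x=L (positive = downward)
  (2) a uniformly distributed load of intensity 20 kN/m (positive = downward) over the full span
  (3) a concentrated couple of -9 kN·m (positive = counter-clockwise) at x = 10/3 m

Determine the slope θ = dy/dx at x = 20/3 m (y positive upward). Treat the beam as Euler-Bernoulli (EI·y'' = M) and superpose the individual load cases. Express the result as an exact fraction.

θ(20/3) = 3431/121500 rad

Load 1 — triangular load w₀=5 kN/m (0→w₀ over full span):
  θ_1 = -w₀(2x(L-x)(L-2x)(x+2L)+x²(L-x)²)/(120LEI) = -5·(2·(20/3)·(10-(20/3))·(10-2·(20/3))·((20/3)+2·10)+(20/3)²·(10-(20/3))²)/(120·10·5000) = 7/2430 rad
Load 2 — uniform load w=20 kN/m over full span:
  θ_2 = -wx(L-x)(L-2x)/(12EI) = -20·(20/3)·(10-(20/3))·(10-2·(20/3))/(12·5000) = 2/81 rad
Load 3 — applied couple M₀=-9 kN·m at a=10/3 m (b=L-a=20/3):
  θ_3 = (R_Ax²/2 - M_Ax - M₀(x-a))/EI  [x>a] with R_A=-6/5, M_A=0 = ((-6/5)·(20/3)²/2 - 0·(20/3) - (-9)·((20/3)-(10/3)))/5000 = 1/1500 rad
Superposition: θ = Σ θ_i = 3431/121500 rad ≈ 0.028239 rad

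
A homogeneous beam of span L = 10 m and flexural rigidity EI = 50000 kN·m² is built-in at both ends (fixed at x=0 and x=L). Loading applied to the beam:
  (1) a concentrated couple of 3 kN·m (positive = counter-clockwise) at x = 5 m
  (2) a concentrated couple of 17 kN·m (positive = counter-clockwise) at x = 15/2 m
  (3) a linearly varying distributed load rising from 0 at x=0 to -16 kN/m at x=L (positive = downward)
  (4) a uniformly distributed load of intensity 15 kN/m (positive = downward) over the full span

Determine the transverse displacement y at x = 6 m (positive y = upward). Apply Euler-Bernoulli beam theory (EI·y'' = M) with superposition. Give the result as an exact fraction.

y(6) = -37179/10000000 m

Load 1 — applied couple M₀=3 kN·m at a=5 m (b=L-a=5):
  y_1 = (R_Ax³/6 - M_Ax²/2 - M₀(x-a)²/2)/EI  [x>a] with R_A=9/20, M_A=3/4 = ((9/20)·6³/6 - (3/4)·6²/2 - 3·(6-5)²/2)/50000 = 3/125000 m
Load 2 — applied couple M₀=17 kN·m at a=15/2 m (b=L-a=5/2):
  y_2 = (R_Ax³/6 - M_Ax²/2)/EI  [x≤a] with R_A=153/80, M_A=85/16 = ((153/80)·6³/6 - (85/16)·6²/2)/50000 = -1071/2000000 m
Load 3 — triangular load w₀=-16 kN/m (0→w₀ over full span):
  y_3 = -w₀x²(L-x)²(x+2L)/(120LEI) = -(-16)·6²·(10-6)²·(6+2·10)/(120·10·50000) = 312/78125 m
Load 4 — uniform load w=15 kN/m over full span:
  y_4 = -wx²(L-x)²/(24EI) = -15·6²·(10-6)²/(24·50000) = -9/1250 m
Superposition: y = Σ y_i = -37179/10000000 m ≈ -0.003718 m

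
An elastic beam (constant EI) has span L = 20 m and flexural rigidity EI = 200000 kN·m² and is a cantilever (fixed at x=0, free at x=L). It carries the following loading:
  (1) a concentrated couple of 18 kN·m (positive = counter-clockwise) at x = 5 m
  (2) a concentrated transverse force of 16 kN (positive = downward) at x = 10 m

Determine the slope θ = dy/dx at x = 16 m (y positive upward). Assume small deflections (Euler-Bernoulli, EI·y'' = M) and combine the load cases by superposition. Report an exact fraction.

θ(16) = -71/20000 rad

Load 1 — applied couple M₀=18 kN·m at a=5 m (b=L-a=15):
  θ_1 = M₀a/EI  [x>a] = 18·5/200000 = 9/20000 rad
Load 2 — point force P=16 kN at a=10 m (b=L-a=10):
  θ_2 = -Pa²/(2EI)  [x>a] = -16·10²/(2·200000) = -1/250 rad
Superposition: θ = Σ θ_i = -71/20000 rad ≈ -0.003550 rad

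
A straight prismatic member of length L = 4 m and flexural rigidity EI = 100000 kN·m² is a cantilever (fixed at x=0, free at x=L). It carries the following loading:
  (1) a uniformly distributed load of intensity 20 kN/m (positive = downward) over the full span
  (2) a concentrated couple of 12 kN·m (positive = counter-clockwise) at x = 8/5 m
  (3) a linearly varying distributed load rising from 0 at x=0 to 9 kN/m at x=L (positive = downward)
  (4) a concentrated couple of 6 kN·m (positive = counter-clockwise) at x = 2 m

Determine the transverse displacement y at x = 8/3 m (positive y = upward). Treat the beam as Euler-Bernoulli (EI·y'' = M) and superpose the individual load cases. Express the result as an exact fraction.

Load 1 — uniform load w=20 kN/m over full span:
  y_1 = -wx²(x²-4Lx+6L²)/(24EI) = -20·(8/3)²·((8/3)²-4·4·(8/3)+6·4²)/(24·100000) = -544/151875 m
Load 2 — applied couple M₀=12 kN·m at a=8/5 m (b=L-a=12/5):
  y_2 = M₀a(2x-a)/(2EI)  [x>a] = 12·(8/5)·(2·(8/3)-(8/5))/(2·100000) = 28/78125 m
Load 3 — triangular load w₀=9 kN/m (0→w₀ over full span):
  y_3 = (w₀Lx³/12-w₀L²x²/6-w₀x⁵/(120L))/EI = (9·4·(8/3)³/12-9·4²·(8/3)²/6-9·(8/3)⁵/(120·4))/100000 = -1472/1265625 m
Load 4 — applied couple M₀=6 kN·m at a=2 m (b=L-a=2):
  y_4 = M₀a(2x-a)/(2EI)  [x>a] = 6·2·(2·(8/3)-2)/(2·100000) = 1/5000 m
Superposition: y = Σ y_i = -635833/151875000 m ≈ -0.004187 m

y(8/3) = -635833/151875000 m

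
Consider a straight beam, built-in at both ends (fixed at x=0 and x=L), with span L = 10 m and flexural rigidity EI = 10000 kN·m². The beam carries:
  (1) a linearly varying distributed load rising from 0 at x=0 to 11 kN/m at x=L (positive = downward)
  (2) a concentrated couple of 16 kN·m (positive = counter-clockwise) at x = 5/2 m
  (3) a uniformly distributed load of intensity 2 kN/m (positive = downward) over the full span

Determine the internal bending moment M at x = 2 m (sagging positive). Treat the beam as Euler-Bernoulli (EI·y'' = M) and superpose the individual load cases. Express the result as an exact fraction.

M(2) = 4/5 kN·m

Load 1 — triangular load w₀=11 kN/m (0→w₀ over full span):
  M_1 = 3w₀Lx/20 - w₀L²/30 - w₀x³/(6L) = 3·11·10·2/20 - 11·10²/30 - 11·2³/(6·10) = -77/15 kN·m
Load 2 — applied couple M₀=16 kN·m at a=5/2 m (b=L-a=15/2):
  M_2 = R_Ax - M_A  [x≤a] with R_A=9/5, M_A=-3 = (9/5)·2 - (-3) = 33/5 kN·m
Load 3 — uniform load w=2 kN/m over full span:
  M_3 = wLx/2 - wL²/12 - wx²/2 = 2·10·2/2 - 2·10²/12 - 2·2²/2 = -2/3 kN·m
Superposition: M = Σ M_i = 4/5 kN·m ≈ 0.800000 kN·m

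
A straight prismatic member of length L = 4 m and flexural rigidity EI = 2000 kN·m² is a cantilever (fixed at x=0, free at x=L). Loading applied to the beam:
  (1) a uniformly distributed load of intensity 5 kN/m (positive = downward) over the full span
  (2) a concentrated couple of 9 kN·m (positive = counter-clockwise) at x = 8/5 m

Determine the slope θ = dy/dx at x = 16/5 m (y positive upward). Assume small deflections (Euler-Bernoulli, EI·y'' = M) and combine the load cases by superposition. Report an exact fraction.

θ(16/5) = -361/18750 rad

Load 1 — uniform load w=5 kN/m over full span:
  θ_1 = -wx(x²-3Lx+3L²)/(6EI) = -5·(16/5)·((16/5)²-3·4·(16/5)+3·4²)/(6·2000) = -248/9375 rad
Load 2 — applied couple M₀=9 kN·m at a=8/5 m (b=L-a=12/5):
  θ_2 = M₀a/EI  [x>a] = 9·(8/5)/2000 = 9/1250 rad
Superposition: θ = Σ θ_i = -361/18750 rad ≈ -0.019253 rad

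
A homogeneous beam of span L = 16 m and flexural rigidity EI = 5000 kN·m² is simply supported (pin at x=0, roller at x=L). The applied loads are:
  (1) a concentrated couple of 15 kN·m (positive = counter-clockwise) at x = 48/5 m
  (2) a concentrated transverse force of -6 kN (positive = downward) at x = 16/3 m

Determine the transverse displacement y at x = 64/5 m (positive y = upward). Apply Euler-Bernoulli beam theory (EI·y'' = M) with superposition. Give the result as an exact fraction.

Load 1 — applied couple M₀=15 kN·m at a=48/5 m (b=L-a=32/5):
  y_1 = (M₀x³/(6L)-M₀(x-a)²/2+C₁x)/EI  [x>a] with C₁=M₀(3b²-L²)/(6L)=-104/5 = (15·(64/5)³/(6·16)-15·((64/5)-(48/5))²/2+(-104/5)·(64/5))/5000 = -48/15625 m
Load 2 — point force P=-6 kN at a=16/3 m (b=L-a=32/3):
  y_2 = -Pa(L-x)(2Lx-a²-x²)/(6LEI)  [x>a] = -(-6)·(16/3)·(16-(64/5))·(2·16·(64/5)-(16/3)²-(64/5)²)/(6·16·5000) = 97792/2109375 m
Superposition: y = Σ y_i = 91312/2109375 m ≈ 0.043289 m

y(64/5) = 91312/2109375 m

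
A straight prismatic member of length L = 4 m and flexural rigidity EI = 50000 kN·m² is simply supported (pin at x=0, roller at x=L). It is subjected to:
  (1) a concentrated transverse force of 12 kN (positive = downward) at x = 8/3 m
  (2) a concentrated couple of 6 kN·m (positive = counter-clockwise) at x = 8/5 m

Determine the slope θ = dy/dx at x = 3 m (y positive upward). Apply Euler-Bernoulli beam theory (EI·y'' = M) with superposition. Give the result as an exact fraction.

θ(3) = 17609/135000000 rad

Load 1 — point force P=12 kN at a=8/3 m (b=L-a=4/3):
  θ_1 = -Pa(2L²-6Lx+3x²+a²)/(6LEI)  [x>a] = -12·(8/3)·(2·4²-6·4·3+3·3²+(8/3)²)/(6·4·50000) = 53/337500 rad
Load 2 — applied couple M₀=6 kN·m at a=8/5 m (b=L-a=12/5):
  θ_2 = (M₀x²/(2L)-M₀(x-a)+C₁)/EI  [x>a] with C₁=M₀(3b²-L²)/(6L)=8/25 = (6·3²/(2·4)-6·(3-(8/5))+(8/25))/50000 = -133/5000000 rad
Superposition: θ = Σ θ_i = 17609/135000000 rad ≈ 0.000130 rad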